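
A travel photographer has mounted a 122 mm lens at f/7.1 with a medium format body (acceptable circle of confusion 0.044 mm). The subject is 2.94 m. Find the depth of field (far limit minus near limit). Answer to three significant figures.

Hyperfocal distance H = f²/(N·c) + f = 122²/(7.1 × 0.044) + 122 = 14884/0.3124 + 122 ≈ 47766.0 mm ≈ 47.77 m.
Near limit Dn = s·(H − f)/(H + s − 2f) = 2940 × (47766.0 − 122) / (47766.0 + 2940 − 2 × 122) = 2940 × 47644.0 / 50462.0 ≈ 2775.82 mm.
Far limit Df = s·(H − f)/(H − s) = 2940 × (47766.0 − 122) / (47766.0 − 2940) = 2940 × 47644.0 / 44826.0 ≈ 3124.82 mm.
Depth of field = Df − Dn = 3124.82 − 2775.82 ≈ 349.00 mm.

349 mm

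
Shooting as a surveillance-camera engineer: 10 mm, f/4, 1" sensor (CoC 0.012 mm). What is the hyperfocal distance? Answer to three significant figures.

Hyperfocal distance H = f²/(N·c) + f = 10²/(4 × 0.012) + 10 = 100/0.048 + 10 ≈ 2093.3 mm ≈ 2.09 m.

2.09 m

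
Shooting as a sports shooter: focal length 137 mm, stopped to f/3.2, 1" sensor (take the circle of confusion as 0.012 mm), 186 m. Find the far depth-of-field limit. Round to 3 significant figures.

300 m

Hyperfocal distance H = f²/(N·c) + f = 137²/(3.2 × 0.012) + 137 = 18769/0.0384 + 137 ≈ 488913.0 mm ≈ 488.9 m.
Far limit Df = s·(H − f)/(H − s) = 186000 × (488913.0 − 137) / (488913.0 − 186000) = 186000 × 488776.0 / 302913.0 ≈ 300127 mm ≈ 300 m.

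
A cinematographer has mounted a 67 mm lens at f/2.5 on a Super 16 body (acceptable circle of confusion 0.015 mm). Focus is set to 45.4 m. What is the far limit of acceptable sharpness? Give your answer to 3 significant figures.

Hyperfocal distance H = f²/(N·c) + f = 67²/(2.5 × 0.015) + 67 = 4489/0.0375 + 67 ≈ 119773.7 mm ≈ 119.8 m.
Far limit Df = s·(H − f)/(H − s) = 45400 × (119773.7 − 67) / (119773.7 − 45400) = 45400 × 119706.7 / 74373.7 ≈ 73073 mm ≈ 73.1 m.

73.1 m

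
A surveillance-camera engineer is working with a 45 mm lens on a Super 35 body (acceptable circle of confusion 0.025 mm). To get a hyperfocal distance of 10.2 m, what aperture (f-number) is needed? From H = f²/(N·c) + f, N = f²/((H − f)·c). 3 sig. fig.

Rearrange H = f²/(N·c) + f for N: N = f² / ((H − f)·c).
N = 45² / ((10200 − 45) × 0.025) = 2025 / 253.9 ≈ 7.98.

f/7.98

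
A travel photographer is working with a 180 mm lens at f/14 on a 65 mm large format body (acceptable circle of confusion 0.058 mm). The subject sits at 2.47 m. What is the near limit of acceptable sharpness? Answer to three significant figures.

Hyperfocal distance H = f²/(N·c) + f = 180²/(14 × 0.058) + 180 = 32400/0.812 + 180 ≈ 40081.5 mm ≈ 40.08 m.
Near limit Dn = s·(H − f)/(H + s − 2f) = 2470 × (40081.5 − 180) / (40081.5 + 2470 − 2 × 180) = 2470 × 39901.5 / 42191.5 ≈ 2335.9 mm ≈ 2.34 m.

2.34 m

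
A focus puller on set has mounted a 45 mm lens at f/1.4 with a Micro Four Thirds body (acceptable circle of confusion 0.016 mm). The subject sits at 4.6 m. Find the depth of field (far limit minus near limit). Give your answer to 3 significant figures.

Hyperfocal distance H = f²/(N·c) + f = 45²/(1.4 × 0.016) + 45 = 2025/0.0224 + 45 ≈ 90446.8 mm ≈ 90.45 m.
Near limit Dn = s·(H − f)/(H + s − 2f) = 4600 × (90446.8 − 45) / (90446.8 + 4600 − 2 × 45) = 4600 × 90401.8 / 94956.8 ≈ 4379.34 mm.
Far limit Df = s·(H − f)/(H − s) = 4600 × (90446.8 − 45) / (90446.8 − 4600) = 4600 × 90401.8 / 85846.8 ≈ 4844.07 mm.
Depth of field = Df − Dn = 4844.07 − 4379.34 ≈ 464.73 mm.

465 mm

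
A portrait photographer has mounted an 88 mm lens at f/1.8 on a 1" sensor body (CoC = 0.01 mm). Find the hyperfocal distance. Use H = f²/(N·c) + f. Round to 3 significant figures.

Hyperfocal distance H = f²/(N·c) + f = 88²/(1.8 × 0.01) + 88 = 7744/0.018 + 88 ≈ 430310.2 mm ≈ 430 m.

430 m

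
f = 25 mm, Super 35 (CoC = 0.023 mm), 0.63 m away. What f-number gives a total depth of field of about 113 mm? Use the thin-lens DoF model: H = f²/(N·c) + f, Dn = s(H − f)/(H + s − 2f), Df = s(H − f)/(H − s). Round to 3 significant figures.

Write h = H − f = f²/(N·c). The thin-lens limits are Dn = s·h/(h + (s−f)) and Df = s·h/(h − (s−f)), so DoF = Df − Dn = 2·s·(s−f)·h / (h² − (s−f)²).
That is a quadratic in h: DoF·h² − 2·s·(s−f)·h − DoF·(s−f)² = 0 ⇒ h = (s−f)·(s + √(s² + DoF²)) / DoF = 605 × (630 + √(630² + 113²)) / 113 = 605 × (630 + 640.054) / 113 ≈ 6799.8 mm.
Then N = f²/(c·h) = 25² / (0.023 × 6799.8) = 625 / 156.40 ≈ 4.

f/4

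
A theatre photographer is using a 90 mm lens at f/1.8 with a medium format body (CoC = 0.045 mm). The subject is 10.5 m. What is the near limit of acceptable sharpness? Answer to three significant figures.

9.51 m

Hyperfocal distance H = f²/(N·c) + f = 90²/(1.8 × 0.045) + 90 = 8100/0.081 + 90 ≈ 100090.0 mm ≈ 100.1 m.
Near limit Dn = s·(H − f)/(H + s − 2f) = 10500 × (100090.0 − 90) / (100090.0 + 10500 − 2 × 90) = 10500 × 100000.0 / 110410.0 ≈ 9510.0 mm ≈ 9.51 m.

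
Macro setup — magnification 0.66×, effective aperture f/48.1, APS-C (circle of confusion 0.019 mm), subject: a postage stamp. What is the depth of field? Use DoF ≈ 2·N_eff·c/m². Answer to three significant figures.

At magnification m, DoF ≈ 2·N_eff·c/m² = 2 × 48.1 × 0.019 / 0.66² = 1.828 / 0.4356 ≈ 4.2 mm.

4.20 mm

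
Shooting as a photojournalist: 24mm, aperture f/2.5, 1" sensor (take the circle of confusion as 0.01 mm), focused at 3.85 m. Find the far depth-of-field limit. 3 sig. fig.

4.62 m

Hyperfocal distance H = f²/(N·c) + f = 24²/(2.5 × 0.01) + 24 = 576/0.025 + 24 ≈ 23064.0 mm ≈ 23.06 m.
Far limit Df = s·(H − f)/(H − s) = 3850 × (23064.0 − 24) / (23064.0 − 3850) = 3850 × 23040.0 / 19214.0 ≈ 4616.6 mm ≈ 4.62 m.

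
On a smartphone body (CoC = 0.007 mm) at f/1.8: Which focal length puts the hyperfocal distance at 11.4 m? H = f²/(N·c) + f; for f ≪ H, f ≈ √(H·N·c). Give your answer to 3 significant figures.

From H = f²/(N·c) + f, with f ≪ H: f ≈ √(H·N·c) = √(11400 × 1.8 × 0.007) = √143.64 ≈ 11.98 mm.
The +f correction barely moves this — solving exactly, f² + N·c·f − N·c·H = 0 ⇒ f = (−N·c + √((N·c)² + 4·N·c·H))/2 = (−0.0126 + √574.56)/2 ≈ 11.979 mm, so f ≈ 12.0 mm.

12.0 mm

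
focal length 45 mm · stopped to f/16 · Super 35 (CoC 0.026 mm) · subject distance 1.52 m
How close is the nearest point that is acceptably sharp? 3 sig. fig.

Hyperfocal distance H = f²/(N·c) + f = 45²/(16 × 0.026) + 45 = 2025/0.416 + 45 ≈ 4912.8 mm ≈ 4.913 m.
Near limit Dn = s·(H − f)/(H + s − 2f) = 1520 × (4912.8 − 45) / (4912.8 + 1520 − 2 × 45) = 1520 × 4867.8 / 6342.8 ≈ 1166.5 mm ≈ 1.17 m.

1.17 m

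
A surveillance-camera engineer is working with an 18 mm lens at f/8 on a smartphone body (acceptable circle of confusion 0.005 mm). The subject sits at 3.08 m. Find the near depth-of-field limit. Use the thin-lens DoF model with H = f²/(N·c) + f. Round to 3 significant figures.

2.24 m

Hyperfocal distance H = f²/(N·c) + f = 18²/(8 × 0.005) + 18 = 324/0.04 + 18 ≈ 8118.0 mm ≈ 8.118 m.
Near limit Dn = s·(H − f)/(H + s − 2f) = 3080 × (8118.0 − 18) / (8118.0 + 3080 − 2 × 18) = 3080 × 8100.0 / 11162.0 ≈ 2235.1 mm ≈ 2.24 m.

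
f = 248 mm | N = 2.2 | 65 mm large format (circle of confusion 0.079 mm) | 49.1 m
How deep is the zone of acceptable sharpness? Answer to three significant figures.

Hyperfocal distance H = f²/(N·c) + f = 248²/(2.2 × 0.079) + 248 = 61504/0.1738 + 248 ≈ 354126.0 mm ≈ 354.1 m.
Near limit Dn = s·(H − f)/(H + s − 2f) = 49100 × (354126.0 − 248) / (354126.0 + 49100 − 2 × 248) = 49100 × 353878.0 / 402730.0 ≈ 43144 mm.
Far limit Df = s·(H − f)/(H − s) = 49100 × (354126.0 − 248) / (354126.0 − 49100) = 49100 × 353878.0 / 305026.0 ≈ 56964 mm.
Depth of field = Df − Dn = 56964 − 43144 ≈ 13820 mm ≈ 13.8 m.

13.8 m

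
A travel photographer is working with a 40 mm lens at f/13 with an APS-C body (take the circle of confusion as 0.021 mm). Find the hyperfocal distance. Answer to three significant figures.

Hyperfocal distance H = f²/(N·c) + f = 40²/(13 × 0.021) + 40 = 1600/0.273 + 40 ≈ 5900.8 mm ≈ 5.90 m.

5.90 m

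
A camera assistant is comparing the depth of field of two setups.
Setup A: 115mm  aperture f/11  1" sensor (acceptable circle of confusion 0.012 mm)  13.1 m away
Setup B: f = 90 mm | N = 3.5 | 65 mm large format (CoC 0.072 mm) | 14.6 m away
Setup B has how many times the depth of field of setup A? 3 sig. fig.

Setup A: H = 115²/(11×0.012) + 115 ≈ 100304.4 mm; DoF = Df − Dn = 15050.6 − 11597.0 ≈ 3453.6 mm.
Setup B: H = 90²/(3.5×0.072) + 90 ≈ 32232.9 mm; DoF = Df − Dn = 26614 − 10059 ≈ 16555 mm.
Ratio = 16555 / 3453.6 ≈ 4.79.

4.79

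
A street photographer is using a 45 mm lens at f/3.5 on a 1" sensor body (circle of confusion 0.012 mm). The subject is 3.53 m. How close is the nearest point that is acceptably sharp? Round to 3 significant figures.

Hyperfocal distance H = f²/(N·c) + f = 45²/(3.5 × 0.012) + 45 = 2025/0.042 + 45 ≈ 48259.3 mm ≈ 48.26 m.
Near limit Dn = s·(H − f)/(H + s − 2f) = 3530 × (48259.3 − 45) / (48259.3 + 3530 − 2 × 45) = 3530 × 48214.3 / 51699.3 ≈ 3292.0 mm ≈ 3.29 m.

3.29 m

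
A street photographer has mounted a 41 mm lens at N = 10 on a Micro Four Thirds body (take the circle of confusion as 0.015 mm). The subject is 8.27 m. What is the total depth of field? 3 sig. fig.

26.4 m

Hyperfocal distance H = f²/(N·c) + f = 41²/(10 × 0.015) + 41 = 1681/0.15 + 41 ≈ 11247.7 mm ≈ 11.25 m.
Near limit Dn = s·(H − f)/(H + s − 2f) = 8270 × (11247.7 − 41) / (11247.7 + 8270 − 2 × 41) = 8270 × 11206.7 / 19435.7 ≈ 4769 mm.
Far limit Df = s·(H − f)/(H − s) = 8270 × (11247.7 − 41) / (11247.7 − 8270) = 8270 × 11206.7 / 2977.7 ≈ 31125 mm.
Depth of field = Df − Dn = 31125 − 4769 ≈ 26356 mm ≈ 26.4 m.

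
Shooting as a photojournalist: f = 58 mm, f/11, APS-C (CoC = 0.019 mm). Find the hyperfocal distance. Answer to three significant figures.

Hyperfocal distance H = f²/(N·c) + f = 58²/(11 × 0.019) + 58 = 3364/0.209 + 58 ≈ 16153.7 mm ≈ 16.2 m.

16.2 m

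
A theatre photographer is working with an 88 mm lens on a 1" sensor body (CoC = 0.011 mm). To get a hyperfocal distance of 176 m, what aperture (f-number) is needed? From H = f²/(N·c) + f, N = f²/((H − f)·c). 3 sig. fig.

f/4

Rearrange H = f²/(N·c) + f for N: N = f² / ((H − f)·c).
N = 88² / ((176000 − 88) × 0.011) = 7744 / 1935 ≈ 4.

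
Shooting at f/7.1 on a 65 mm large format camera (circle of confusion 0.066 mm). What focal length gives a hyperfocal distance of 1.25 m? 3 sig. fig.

From H = f²/(N·c) + f, with f ≪ H: f ≈ √(H·N·c) = √(1250 × 7.1 × 0.066) = √585.75 ≈ 24.20 mm.
Exact: f² + N·c·f − N·c·H = 0 ⇒ f = (−N·c + √((N·c)² + 4·N·c·H))/2 = (−0.4686 + √2343.2)/2 ≈ 23.969 mm ≈ 24.0 mm.

24.0 mm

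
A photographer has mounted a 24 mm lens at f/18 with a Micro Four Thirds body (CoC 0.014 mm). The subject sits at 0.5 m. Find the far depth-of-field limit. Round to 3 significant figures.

Hyperfocal distance H = f²/(N·c) + f = 24²/(18 × 0.014) + 24 = 576/0.252 + 24 ≈ 2309.7 mm ≈ 2.310 m.
Far limit Df = s·(H − f)/(H − s) = 500 × (2309.7 − 24) / (2309.7 − 500) = 500 × 2285.7 / 1809.7 ≈ 631.51 mm ≈ 0.632 m.

0.632 m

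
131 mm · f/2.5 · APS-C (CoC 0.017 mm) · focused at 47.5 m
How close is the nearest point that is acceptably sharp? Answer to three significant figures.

Hyperfocal distance H = f²/(N·c) + f = 131²/(2.5 × 0.017) + 131 = 17161/0.0425 + 131 ≈ 403919.2 mm ≈ 403.9 m.
Near limit Dn = s·(H − f)/(H + s − 2f) = 47500 × (403919.2 − 131) / (403919.2 + 47500 − 2 × 131) = 47500 × 403788.2 / 451157.2 ≈ 42513 mm ≈ 42.5 m.

42.5 m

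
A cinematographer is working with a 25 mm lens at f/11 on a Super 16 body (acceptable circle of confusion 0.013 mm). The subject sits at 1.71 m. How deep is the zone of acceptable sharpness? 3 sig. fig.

Hyperfocal distance H = f²/(N·c) + f = 25²/(11 × 0.013) + 25 = 625/0.143 + 25 ≈ 4395.6 mm ≈ 4.396 m.
Near limit Dn = s·(H − f)/(H + s − 2f) = 1710 × (4395.6 − 25) / (4395.6 + 1710 − 2 × 25) = 1710 × 4370.6 / 6055.6 ≈ 1234.2 mm.
Far limit Df = s·(H − f)/(H − s) = 1710 × (4395.6 − 25) / (4395.6 − 1710) = 1710 × 4370.6 / 2685.6 ≈ 2782.9 mm.
Depth of field = Df − Dn = 2782.9 − 1234.2 ≈ 1548.7 mm ≈ 1.55 m.

1.55 m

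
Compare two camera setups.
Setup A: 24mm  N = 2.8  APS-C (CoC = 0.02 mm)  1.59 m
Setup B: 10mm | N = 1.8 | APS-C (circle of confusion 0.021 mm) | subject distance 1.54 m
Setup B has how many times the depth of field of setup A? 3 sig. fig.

5.40

Setup A: H = 24²/(2.8×0.02) + 24 ≈ 10309.7 mm; DoF = Df − Dn = 1875.55 − 1379.91 ≈ 495.64 mm.
Setup B: H = 10²/(1.8×0.021) + 10 ≈ 2655.5 mm; DoF = Df − Dn = 3652.2 − 975.7 ≈ 2676.5 mm.
Ratio = 2676.5 / 495.64 ≈ 5.40.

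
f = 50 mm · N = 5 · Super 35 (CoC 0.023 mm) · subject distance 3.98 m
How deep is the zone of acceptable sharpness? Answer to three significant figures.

Hyperfocal distance H = f²/(N·c) + f = 50²/(5 × 0.023) + 50 = 2500/0.115 + 50 ≈ 21789.1 mm ≈ 21.79 m.
Near limit Dn = s·(H − f)/(H + s − 2f) = 3980 × (21789.1 − 50) / (21789.1 + 3980 − 2 × 50) = 3980 × 21739.1 / 25669.1 ≈ 3370.7 mm.
Far limit Df = s·(H − f)/(H − s) = 3980 × (21789.1 − 50) / (21789.1 − 3980) = 3980 × 21739.1 / 17809.1 ≈ 4858.3 mm.
Depth of field = Df − Dn = 4858.3 − 3370.7 ≈ 1487.6 mm ≈ 1.49 m.

1.49 m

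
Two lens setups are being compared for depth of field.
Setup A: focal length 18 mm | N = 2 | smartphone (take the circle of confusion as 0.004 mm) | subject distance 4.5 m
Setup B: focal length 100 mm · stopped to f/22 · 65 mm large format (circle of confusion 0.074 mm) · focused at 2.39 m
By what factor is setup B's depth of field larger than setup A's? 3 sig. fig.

2.05

Setup A: H = 18²/(2×0.004) + 18 ≈ 40518.0 mm; DoF = Df − Dn = 5060.0 − 4051.6 ≈ 1008.4 mm.
Setup B: H = 100²/(22×0.074) + 100 ≈ 6242.5 mm; DoF = Df − Dn = 3810.7 − 1741.0 ≈ 2069.7 mm.
Ratio = 2069.7 / 1008.4 ≈ 2.05.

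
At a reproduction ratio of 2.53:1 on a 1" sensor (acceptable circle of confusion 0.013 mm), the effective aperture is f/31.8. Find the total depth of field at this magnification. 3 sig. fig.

At magnification m, DoF ≈ 2·N_eff·c/m² = 2 × 31.8 × 0.013 / 2.53² = 0.8268 / 6.401 ≈ 0.129 mm.

0.129 mm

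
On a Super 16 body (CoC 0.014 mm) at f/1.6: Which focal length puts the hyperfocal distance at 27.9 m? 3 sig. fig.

25.0 mm

From H = f²/(N·c) + f, with f ≪ H: f ≈ √(H·N·c) = √(27900 × 1.6 × 0.014) = √624.96 ≈ 25.00 mm.
The +f correction barely moves this — solving exactly, f² + N·c·f − N·c·H = 0 ⇒ f = (−N·c + √((N·c)² + 4·N·c·H))/2 = (−0.0224 + √2499.8)/2 ≈ 24.988 mm, so f ≈ 25.0 mm.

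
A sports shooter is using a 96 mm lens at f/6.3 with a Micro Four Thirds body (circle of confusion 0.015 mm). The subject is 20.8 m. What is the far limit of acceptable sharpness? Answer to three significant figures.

Hyperfocal distance H = f²/(N·c) + f = 96²/(6.3 × 0.015) + 96 = 9216/0.0945 + 96 ≈ 97619.8 mm ≈ 97.62 m.
Far limit Df = s·(H − f)/(H − s) = 20800 × (97619.8 − 96) / (97619.8 − 20800) = 20800 × 97523.8 / 76819.8 ≈ 26406 mm ≈ 26.4 m.

26.4 m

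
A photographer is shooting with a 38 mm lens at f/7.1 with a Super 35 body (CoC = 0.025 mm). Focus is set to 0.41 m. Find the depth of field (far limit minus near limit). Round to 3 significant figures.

Hyperfocal distance H = f²/(N·c) + f = 38²/(7.1 × 0.025) + 38 = 1444/0.1775 + 38 ≈ 8173.2 mm ≈ 8.173 m.
Near limit Dn = s·(H − f)/(H + s − 2f) = 410 × (8173.2 − 38) / (8173.2 + 410 − 2 × 38) = 410 × 8135.2 / 8507.2 ≈ 392.072 mm.
Far limit Df = s·(H − f)/(H − s) = 410 × (8173.2 − 38) / (8173.2 − 410) = 410 × 8135.2 / 7763.2 ≈ 429.647 mm.
Depth of field = Df − Dn = 429.647 − 392.072 ≈ 37.575 mm.

37.6 mm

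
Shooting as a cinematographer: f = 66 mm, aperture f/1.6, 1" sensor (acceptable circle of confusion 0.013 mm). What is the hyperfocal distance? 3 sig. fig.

Hyperfocal distance H = f²/(N·c) + f = 66²/(1.6 × 0.013) + 66 = 4356/0.0208 + 66 ≈ 209489.1 mm ≈ 209 m.

209 m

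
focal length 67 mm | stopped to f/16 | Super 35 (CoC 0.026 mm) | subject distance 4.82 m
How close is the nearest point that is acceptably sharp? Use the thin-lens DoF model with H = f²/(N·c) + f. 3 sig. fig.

Hyperfocal distance H = f²/(N·c) + f = 67²/(16 × 0.026) + 67 = 4489/0.416 + 67 ≈ 10857.9 mm ≈ 10.86 m.
Near limit Dn = s·(H − f)/(H + s − 2f) = 4820 × (10857.9 − 67) / (10857.9 + 4820 − 2 × 67) = 4820 × 10790.9 / 15543.9 ≈ 3346.1 mm ≈ 3.35 m.

3.35 m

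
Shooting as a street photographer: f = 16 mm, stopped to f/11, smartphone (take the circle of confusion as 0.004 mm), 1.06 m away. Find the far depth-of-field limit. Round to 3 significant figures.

1.29 m

Hyperfocal distance H = f²/(N·c) + f = 16²/(11 × 0.004) + 16 = 256/0.044 + 16 ≈ 5834.2 mm ≈ 5.834 m.
Far limit Df = s·(H − f)/(H − s) = 1060 × (5834.2 − 16) / (5834.2 − 1060) = 1060 × 5818.2 / 4774.2 ≈ 1291.8 mm ≈ 1.29 m.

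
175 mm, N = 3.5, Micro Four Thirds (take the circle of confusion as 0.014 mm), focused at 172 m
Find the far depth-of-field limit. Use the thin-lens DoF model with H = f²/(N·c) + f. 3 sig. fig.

237 m

Hyperfocal distance H = f²/(N·c) + f = 175²/(3.5 × 0.014) + 175 = 30625/0.049 + 175 ≈ 625175.0 mm ≈ 625.2 m.
Far limit Df = s·(H − f)/(H − s) = 172000 × (625175.0 − 175) / (625175.0 − 172000) = 172000 × 625000.0 / 453175.0 ≈ 237215 mm ≈ 237 m.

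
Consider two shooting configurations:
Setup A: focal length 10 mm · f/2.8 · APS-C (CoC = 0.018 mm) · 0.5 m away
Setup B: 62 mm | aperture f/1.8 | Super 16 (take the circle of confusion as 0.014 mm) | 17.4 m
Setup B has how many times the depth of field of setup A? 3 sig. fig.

15.2

Setup A: H = 10²/(2.8×0.018) + 10 ≈ 1994.1 mm; DoF = Df − Dn = 663.98 − 400.98 ≈ 263.00 mm.
Setup B: H = 62²/(1.8×0.014) + 62 ≈ 152601.7 mm; DoF = Df − Dn = 19631.3 − 15624.1 ≈ 4007.2 mm.
Ratio = 4007.2 / 263.00 ≈ 15.2.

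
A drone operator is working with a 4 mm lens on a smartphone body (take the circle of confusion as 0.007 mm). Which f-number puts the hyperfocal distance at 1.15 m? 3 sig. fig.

Rearrange H = f²/(N·c) + f for N: N = f² / ((H − f)·c).
N = 4² / ((1150 − 4) × 0.007) = 16 / 8.022 ≈ 1.99.

f/1.99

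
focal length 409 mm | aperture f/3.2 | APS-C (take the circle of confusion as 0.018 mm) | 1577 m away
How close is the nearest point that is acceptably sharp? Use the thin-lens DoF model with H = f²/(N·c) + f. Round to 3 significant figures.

1020 m

Hyperfocal distance H = f²/(N·c) + f = 409²/(3.2 × 0.018) + 409 = 167281/0.0576 + 409 ≈ 2904593.0 mm ≈ 2905 m.
Near limit Dn = s·(H − f)/(H + s − 2f) = 1577000 × (2904593.0 − 409) / (2904593.0 + 1577000 − 2 × 409) = 1577000 × 2904184.0 / 4480775.0 ≈ 1022122 mm ≈ 1020 m.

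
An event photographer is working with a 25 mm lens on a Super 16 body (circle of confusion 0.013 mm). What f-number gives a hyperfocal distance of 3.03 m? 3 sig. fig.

Rearrange H = f²/(N·c) + f for N: N = f² / ((H − f)·c).
N = 25² / ((3030 − 25) × 0.013) = 625 / 39.06 ≈ 16.

f/16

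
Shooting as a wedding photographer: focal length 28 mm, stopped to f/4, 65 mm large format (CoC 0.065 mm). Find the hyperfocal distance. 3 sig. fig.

Hyperfocal distance H = f²/(N·c) + f = 28²/(4 × 0.065) + 28 = 784/0.26 + 28 ≈ 3043.4 mm ≈ 3.04 m.

3.04 m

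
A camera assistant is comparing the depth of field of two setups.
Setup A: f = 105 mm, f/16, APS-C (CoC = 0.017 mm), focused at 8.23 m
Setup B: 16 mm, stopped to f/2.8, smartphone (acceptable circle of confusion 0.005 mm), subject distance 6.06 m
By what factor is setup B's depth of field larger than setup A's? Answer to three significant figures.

1.31

Setup A: H = 105²/(16×0.017) + 105 ≈ 40638.1 mm; DoF = Df − Dn = 10293.3 − 6855.7 ≈ 3437.6 mm.
Setup B: H = 16²/(2.8×0.005) + 16 ≈ 18301.7 mm; DoF = Df − Dn = 9052.0 − 4554.6 ≈ 4497.4 mm.
Ratio = 4497.4 / 3437.6 ≈ 1.31.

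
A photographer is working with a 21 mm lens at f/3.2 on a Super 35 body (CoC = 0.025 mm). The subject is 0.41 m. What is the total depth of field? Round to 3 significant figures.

Hyperfocal distance H = f²/(N·c) + f = 21²/(3.2 × 0.025) + 21 = 441/0.08 + 21 ≈ 5533.5 mm ≈ 5.533 m.
Near limit Dn = s·(H − f)/(H + s − 2f) = 410 × (5533.5 − 21) / (5533.5 + 410 − 2 × 21) = 410 × 5512.5 / 5901.5 ≈ 382.975 mm.
Far limit Df = s·(H − f)/(H − s) = 410 × (5533.5 − 21) / (5533.5 − 410) = 410 × 5512.5 / 5123.5 ≈ 441.129 mm.
Depth of field = Df − Dn = 441.129 − 382.975 ≈ 58.154 mm.

58.2 mm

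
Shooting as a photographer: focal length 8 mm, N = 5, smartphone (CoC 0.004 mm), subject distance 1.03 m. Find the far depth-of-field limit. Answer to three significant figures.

1.51 m

Hyperfocal distance H = f²/(N·c) + f = 8²/(5 × 0.004) + 8 = 64/0.02 + 8 ≈ 3208.0 mm ≈ 3.208 m.
Far limit Df = s·(H − f)/(H − s) = 1030 × (3208.0 − 8) / (3208.0 − 1030) = 1030 × 3200.0 / 2178.0 ≈ 1513.3 mm ≈ 1.51 m.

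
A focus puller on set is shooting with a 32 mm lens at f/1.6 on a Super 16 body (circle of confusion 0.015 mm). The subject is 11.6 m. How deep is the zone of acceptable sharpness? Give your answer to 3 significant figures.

6.79 m

Hyperfocal distance H = f²/(N·c) + f = 32²/(1.6 × 0.015) + 32 = 1024/0.024 + 32 ≈ 42698.7 mm ≈ 42.70 m.
Near limit Dn = s·(H − f)/(H + s − 2f) = 11600 × (42698.7 − 32) / (42698.7 + 11600 − 2 × 32) = 11600 × 42666.7 / 54234.7 ≈ 9125.8 mm.
Far limit Df = s·(H − f)/(H − s) = 11600 × (42698.7 − 32) / (42698.7 − 11600) = 11600 × 42666.7 / 31098.7 ≈ 15914.9 mm.
Depth of field = Df − Dn = 15914.9 − 9125.8 ≈ 6789.1 mm ≈ 6.79 m.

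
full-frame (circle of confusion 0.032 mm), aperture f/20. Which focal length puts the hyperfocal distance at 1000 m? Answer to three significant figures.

From H = f²/(N·c) + f, with f ≪ H: f ≈ √(H·N·c) = √(1000000 × 20 × 0.032) = √640000 ≈ 800.0 mm.
The +f correction barely moves this — solving exactly, f² + N·c·f − N·c·H = 0 ⇒ f = (−N·c + √((N·c)² + 4·N·c·H))/2 = (−0.64 + √2560000)/2 ≈ 799.68 mm, so f ≈ 800 mm.

800 mm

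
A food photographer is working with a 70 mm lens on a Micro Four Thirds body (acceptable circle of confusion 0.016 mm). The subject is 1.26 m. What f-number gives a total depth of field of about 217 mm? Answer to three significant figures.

Write h = H − f = f²/(N·c). The thin-lens limits are Dn = s·h/(h + (s−f)) and Df = s·h/(h − (s−f)), so DoF = Df − Dn = 2·s·(s−f)·h / (h² − (s−f)²).
That is a quadratic in h: DoF·h² − 2·s·(s−f)·h − DoF·(s−f)² = 0 ⇒ h = (s−f)·(s + √(s² + DoF²)) / DoF = 1190 × (1260 + √(1260² + 217²)) / 217 = 1190 × (1260 + 1278.55) / 217 ≈ 13921 mm.
Then N = f²/(c·h) = 70² / (0.016 × 13921) = 4900 / 222.74 ≈ 22.

f/22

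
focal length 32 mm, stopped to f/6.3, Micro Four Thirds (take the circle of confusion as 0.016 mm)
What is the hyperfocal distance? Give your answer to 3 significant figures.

Hyperfocal distance H = f²/(N·c) + f = 32²/(6.3 × 0.016) + 32 = 1024/0.1008 + 32 ≈ 10190.7 mm ≈ 10.2 m.

10.2 m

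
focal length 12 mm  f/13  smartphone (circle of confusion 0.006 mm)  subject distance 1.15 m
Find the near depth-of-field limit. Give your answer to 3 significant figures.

0.711 m

Hyperfocal distance H = f²/(N·c) + f = 12²/(13 × 0.006) + 12 = 144/0.078 + 12 ≈ 1858.2 mm ≈ 1.858 m.
Near limit Dn = s·(H − f)/(H + s − 2f) = 1150 × (1858.2 − 12) / (1858.2 + 1150 − 2 × 12) = 1150 × 1846.2 / 2984.2 ≈ 711.45 mm ≈ 0.711 m.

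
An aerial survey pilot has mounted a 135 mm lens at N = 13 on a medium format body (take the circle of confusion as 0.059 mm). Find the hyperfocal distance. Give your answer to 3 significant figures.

Hyperfocal distance H = f²/(N·c) + f = 135²/(13 × 0.059) + 135 = 18225/0.767 + 135 ≈ 23896.4 mm ≈ 23.9 m.

23.9 m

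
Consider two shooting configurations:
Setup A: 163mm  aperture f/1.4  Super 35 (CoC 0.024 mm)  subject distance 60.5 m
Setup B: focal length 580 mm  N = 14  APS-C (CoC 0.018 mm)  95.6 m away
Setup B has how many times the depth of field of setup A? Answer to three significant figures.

1.47

Setup A: H = 163²/(1.4×0.024) + 163 ≈ 790907.0 mm; DoF = Df − Dn = 65497.7 − 56210.9 ≈ 9286.8 mm.
Setup B: H = 580²/(14×0.018) + 580 ≈ 1335500.6 mm; DoF = Df − Dn = 102926 − 89247 ≈ 13679 mm.
Ratio = 13679 / 9286.8 ≈ 1.47.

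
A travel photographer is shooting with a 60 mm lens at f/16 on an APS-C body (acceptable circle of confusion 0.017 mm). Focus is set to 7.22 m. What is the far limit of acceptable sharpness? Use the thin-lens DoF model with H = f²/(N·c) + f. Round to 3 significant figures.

15.7 m

Hyperfocal distance H = f²/(N·c) + f = 60²/(16 × 0.017) + 60 = 3600/0.272 + 60 ≈ 13295.3 mm ≈ 13.30 m.
Far limit Df = s·(H − f)/(H − s) = 7220 × (13295.3 − 60) / (13295.3 − 7220) = 7220 × 13235.3 / 6075.3 ≈ 15729 mm ≈ 15.7 m.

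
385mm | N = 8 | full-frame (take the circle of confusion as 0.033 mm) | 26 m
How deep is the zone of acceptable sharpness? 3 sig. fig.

Hyperfocal distance H = f²/(N·c) + f = 385²/(8 × 0.033) + 385 = 148225/0.264 + 385 ≈ 561843.3 mm ≈ 561.8 m.
Near limit Dn = s·(H − f)/(H + s − 2f) = 26000 × (561843.3 − 385) / (561843.3 + 26000 − 2 × 385) = 26000 × 561458.3 / 587073.3 ≈ 24865.6 mm.
Far limit Df = s·(H − f)/(H − s) = 26000 × (561843.3 − 385) / (561843.3 − 26000) = 26000 × 561458.3 / 535843.3 ≈ 27242.9 mm.
Depth of field = Df − Dn = 27242.9 − 24865.6 ≈ 2377.3 mm ≈ 2.38 m.

2.38 m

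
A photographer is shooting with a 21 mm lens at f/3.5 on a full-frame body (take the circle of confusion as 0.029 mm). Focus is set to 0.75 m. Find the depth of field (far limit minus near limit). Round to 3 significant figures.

259 mm

Hyperfocal distance H = f²/(N·c) + f = 21²/(3.5 × 0.029) + 21 = 441/0.1015 + 21 ≈ 4365.8 mm ≈ 4.366 m.
Near limit Dn = s·(H − f)/(H + s − 2f) = 750 × (4365.8 − 21) / (4365.8 + 750 − 2 × 21) = 750 × 4344.8 / 5073.8 ≈ 642.24 mm.
Far limit Df = s·(H − f)/(H − s) = 750 × (4365.8 − 21) / (4365.8 − 750) = 750 × 4344.8 / 3615.8 ≈ 901.21 mm.
Depth of field = Df − Dn = 901.21 − 642.24 ≈ 258.97 mm.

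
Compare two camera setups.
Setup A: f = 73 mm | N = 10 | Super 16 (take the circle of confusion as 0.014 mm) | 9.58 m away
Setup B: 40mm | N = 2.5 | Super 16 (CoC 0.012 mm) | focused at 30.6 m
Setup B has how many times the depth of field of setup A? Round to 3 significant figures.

10.2

Setup A: H = 73²/(10×0.014) + 73 ≈ 38137.3 mm; DoF = Df − Dn = 12769.3 − 7665.5 ≈ 5103.8 mm.
Setup B: H = 40²/(2.5×0.012) + 40 ≈ 53373.3 mm; DoF = Df − Dn = 71663 − 19453 ≈ 52210 mm.
Ratio = 52210 / 5103.8 ≈ 10.2.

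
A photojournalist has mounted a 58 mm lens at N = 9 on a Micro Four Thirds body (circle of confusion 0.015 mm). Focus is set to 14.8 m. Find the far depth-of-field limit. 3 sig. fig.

36.2 m

Hyperfocal distance H = f²/(N·c) + f = 58²/(9 × 0.015) + 58 = 3364/0.135 + 58 ≈ 24976.5 mm ≈ 24.98 m.
Far limit Df = s·(H − f)/(H − s) = 14800 × (24976.5 − 58) / (24976.5 − 14800) = 14800 × 24918.5 / 10176.5 ≈ 36240 mm ≈ 36.2 m.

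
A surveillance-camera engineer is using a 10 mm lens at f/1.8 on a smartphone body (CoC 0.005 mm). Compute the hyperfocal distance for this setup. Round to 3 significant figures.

Hyperfocal distance H = f²/(N·c) + f = 10²/(1.8 × 0.005) + 10 = 100/0.009 + 10 ≈ 11121.1 mm ≈ 11.1 m.

11.1 m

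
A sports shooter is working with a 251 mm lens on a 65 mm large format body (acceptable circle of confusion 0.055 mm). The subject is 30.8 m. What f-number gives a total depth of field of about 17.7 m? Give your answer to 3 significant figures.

Write h = H − f = f²/(N·c). The thin-lens limits are Dn = s·h/(h + (s−f)) and Df = s·h/(h − (s−f)), so DoF = Df − Dn = 2·s·(s−f)·h / (h² − (s−f)²).
That is a quadratic in h: DoF·h² − 2·s·(s−f)·h − DoF·(s−f)² = 0 ⇒ h = (s−f)·(s + √(s² + DoF²)) / DoF = 30549 × (30800 + √(30800² + 17700²)) / 17700 = 30549 × (30800 + 35523.7) / 17700 ≈ 114470 mm.
Then N = f²/(c·h) = 251² / (0.055 × 114470) = 63001 / 6295.9 ≈ 10.

f/10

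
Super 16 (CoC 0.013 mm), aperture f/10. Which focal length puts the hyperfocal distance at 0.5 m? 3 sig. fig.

8.00 mm

From H = f²/(N·c) + f, with f ≪ H: f ≈ √(H·N·c) = √(500 × 10 × 0.013) = √65.000 ≈ 8.062 mm.
Exact: f² + N·c·f − N·c·H = 0 ⇒ f = (−N·c + √((N·c)² + 4·N·c·H))/2 = (−0.13 + √260.02)/2 ≈ 7.9975 mm ≈ 8.00 mm.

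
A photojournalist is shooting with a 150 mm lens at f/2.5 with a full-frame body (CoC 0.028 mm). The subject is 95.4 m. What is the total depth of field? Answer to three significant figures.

Hyperfocal distance H = f²/(N·c) + f = 150²/(2.5 × 0.028) + 150 = 22500/0.07 + 150 ≈ 321578.6 mm ≈ 321.6 m.
Near limit Dn = s·(H − f)/(H + s − 2f) = 95400 × (321578.6 − 150) / (321578.6 + 95400 − 2 × 150) = 95400 × 321428.6 / 416678.6 ≈ 73592 mm.
Far limit Df = s·(H − f)/(H − s) = 95400 × (321578.6 − 150) / (321578.6 − 95400) = 95400 × 321428.6 / 226178.6 ≈ 135576 mm.
Depth of field = Df − Dn = 135576 − 73592 ≈ 61984 mm ≈ 62.0 m.

62.0 m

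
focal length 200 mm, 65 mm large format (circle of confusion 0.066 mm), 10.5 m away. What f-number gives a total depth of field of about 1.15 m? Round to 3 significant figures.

Write h = H − f = f²/(N·c). The thin-lens limits are Dn = s·h/(h + (s−f)) and Df = s·h/(h − (s−f)), so DoF = Df − Dn = 2·s·(s−f)·h / (h² − (s−f)²).
That is a quadratic in h: DoF·h² − 2·s·(s−f)·h − DoF·(s−f)² = 0 ⇒ h = (s−f)·(s + √(s² + DoF²)) / DoF = 10300 × (10500 + √(10500² + 1150²)) / 1150 = 10300 × (10500 + 10562.8) / 1150 ≈ 188649 mm.
Then N = f²/(c·h) = 200² / (0.066 × 188649) = 40000 / 12451 ≈ 3.21.

f/3.21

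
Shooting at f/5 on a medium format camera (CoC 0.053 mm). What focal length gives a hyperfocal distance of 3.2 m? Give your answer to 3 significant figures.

29.0 mm

From H = f²/(N·c) + f, with f ≪ H: f ≈ √(H·N·c) = √(3200 × 5 × 0.053) = √848.00 ≈ 29.12 mm.
Exact: f² + N·c·f − N·c·H = 0 ⇒ f = (−N·c + √((N·c)² + 4·N·c·H))/2 = (−0.265 + √3392.1)/2 ≈ 28.988 mm ≈ 29.0 mm.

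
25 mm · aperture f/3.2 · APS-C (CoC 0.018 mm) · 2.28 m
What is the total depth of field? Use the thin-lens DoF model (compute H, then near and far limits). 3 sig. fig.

Hyperfocal distance H = f²/(N·c) + f = 25²/(3.2 × 0.018) + 25 = 625/0.0576 + 25 ≈ 10875.7 mm ≈ 10.88 m.
Near limit Dn = s·(H − f)/(H + s − 2f) = 2280 × (10875.7 − 25) / (10875.7 + 2280 − 2 × 25) = 2280 × 10850.7 / 13105.7 ≈ 1887.70 mm.
Far limit Df = s·(H − f)/(H − s) = 2280 × (10875.7 − 25) / (10875.7 − 2280) = 2280 × 10850.7 / 8595.7 ≈ 2878.14 mm.
Depth of field = Df − Dn = 2878.14 − 1887.70 ≈ 990.44 mm ≈ 0.990 m.

0.990 m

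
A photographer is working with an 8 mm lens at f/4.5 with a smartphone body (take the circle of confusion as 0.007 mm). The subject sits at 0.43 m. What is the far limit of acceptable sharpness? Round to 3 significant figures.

Hyperfocal distance H = f²/(N·c) + f = 8²/(4.5 × 0.007) + 8 = 64/0.0315 + 8 ≈ 2039.7 mm ≈ 2.040 m.
Far limit Df = s·(H − f)/(H − s) = 430 × (2039.7 − 8) / (2039.7 − 430) = 430 × 2031.7 / 1609.7 ≈ 542.73 mm ≈ 0.543 m.

0.543 m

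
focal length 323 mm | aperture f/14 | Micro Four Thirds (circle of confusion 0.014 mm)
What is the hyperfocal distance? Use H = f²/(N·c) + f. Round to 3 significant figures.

533 m

Hyperfocal distance H = f²/(N·c) + f = 323²/(14 × 0.014) + 323 = 104329/0.196 + 323 ≈ 532613.8 mm ≈ 533 m.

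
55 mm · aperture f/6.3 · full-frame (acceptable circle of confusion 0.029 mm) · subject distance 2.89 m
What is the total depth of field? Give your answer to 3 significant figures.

Hyperfocal distance H = f²/(N·c) + f = 55²/(6.3 × 0.029) + 55 = 3025/0.1827 + 55 ≈ 16612.2 mm ≈ 16.61 m.
Near limit Dn = s·(H − f)/(H + s − 2f) = 2890 × (16612.2 − 55) / (16612.2 + 2890 − 2 × 55) = 2890 × 16557.2 / 19392.2 ≈ 2467.5 mm.
Far limit Df = s·(H − f)/(H − s) = 2890 × (16612.2 − 55) / (16612.2 − 2890) = 2890 × 16557.2 / 13722.2 ≈ 3487.1 mm.
Depth of field = Df − Dn = 3487.1 − 2467.5 ≈ 1019.6 mm ≈ 1.02 m.

1.02 m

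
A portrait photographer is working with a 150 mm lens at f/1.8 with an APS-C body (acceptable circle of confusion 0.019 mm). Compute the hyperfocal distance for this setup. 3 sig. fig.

Hyperfocal distance H = f²/(N·c) + f = 150²/(1.8 × 0.019) + 150 = 22500/0.0342 + 150 ≈ 658044.7 mm ≈ 658 m.

658 m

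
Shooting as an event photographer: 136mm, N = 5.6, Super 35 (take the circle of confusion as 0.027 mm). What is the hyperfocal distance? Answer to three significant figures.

Hyperfocal distance H = f²/(N·c) + f = 136²/(5.6 × 0.027) + 136 = 18496/0.1512 + 136 ≈ 122464.0 mm ≈ 122 m.

122 m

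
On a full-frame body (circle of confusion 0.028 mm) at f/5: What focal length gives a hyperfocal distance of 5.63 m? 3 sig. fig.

From H = f²/(N·c) + f, with f ≪ H: f ≈ √(H·N·c) = √(5630 × 5 × 0.028) = √788.20 ≈ 28.07 mm.
Exact: f² + N·c·f − N·c·H = 0 ⇒ f = (−N·c + √((N·c)² + 4·N·c·H))/2 = (−0.14 + √3152.8)/2 ≈ 28.005 mm ≈ 28.0 mm.

28.0 mm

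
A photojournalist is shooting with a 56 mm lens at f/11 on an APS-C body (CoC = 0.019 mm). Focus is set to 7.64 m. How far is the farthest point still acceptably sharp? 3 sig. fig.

15.4 m

Hyperfocal distance H = f²/(N·c) + f = 56²/(11 × 0.019) + 56 = 3136/0.209 + 56 ≈ 15060.8 mm ≈ 15.06 m.
Far limit Df = s·(H − f)/(H − s) = 7640 × (15060.8 − 56) / (15060.8 − 7640) = 7640 × 15004.8 / 7420.8 ≈ 15448 mm ≈ 15.4 m.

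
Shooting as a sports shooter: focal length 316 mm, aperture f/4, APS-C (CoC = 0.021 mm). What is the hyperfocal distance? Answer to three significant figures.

Hyperfocal distance H = f²/(N·c) + f = 316²/(4 × 0.021) + 316 = 99856/0.084 + 316 ≈ 1189077.9 mm ≈ 1190 m.

1190 m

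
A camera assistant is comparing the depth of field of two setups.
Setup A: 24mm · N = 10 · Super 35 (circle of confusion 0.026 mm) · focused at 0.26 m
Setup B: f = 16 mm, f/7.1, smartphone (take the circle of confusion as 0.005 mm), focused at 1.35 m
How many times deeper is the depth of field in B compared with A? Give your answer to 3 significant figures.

Setup A: H = 24²/(10×0.026) + 24 ≈ 2239.4 mm; DoF = Df − Dn = 291.000 − 234.969 ≈ 56.031 mm.
Setup B: H = 16²/(7.1×0.005) + 16 ≈ 7227.3 mm; DoF = Df − Dn = 1656.42 − 1139.25 ≈ 517.17 mm.
Ratio = 517.17 / 56.031 ≈ 9.23.

9.23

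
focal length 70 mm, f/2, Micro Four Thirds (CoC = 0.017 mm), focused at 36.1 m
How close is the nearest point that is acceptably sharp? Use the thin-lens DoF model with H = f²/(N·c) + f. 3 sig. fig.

28.9 m

Hyperfocal distance H = f²/(N·c) + f = 70²/(2 × 0.017) + 70 = 4900/0.034 + 70 ≈ 144187.6 mm ≈ 144.2 m.
Near limit Dn = s·(H − f)/(H + s − 2f) = 36100 × (144187.6 − 70) / (144187.6 + 36100 − 2 × 70) = 36100 × 144117.6 / 180147.6 ≈ 28880 mm ≈ 28.9 m.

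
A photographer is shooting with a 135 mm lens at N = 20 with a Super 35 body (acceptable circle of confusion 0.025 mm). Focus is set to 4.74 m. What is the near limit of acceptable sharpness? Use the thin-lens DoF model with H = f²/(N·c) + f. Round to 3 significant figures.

Hyperfocal distance H = f²/(N·c) + f = 135²/(20 × 0.025) + 135 = 18225/0.5 + 135 ≈ 36585.0 mm ≈ 36.59 m.
Near limit Dn = s·(H − f)/(H + s − 2f) = 4740 × (36585.0 − 135) / (36585.0 + 4740 − 2 × 135) = 4740 × 36450.0 / 41055.0 ≈ 4208.3 mm ≈ 4.21 m.

4.21 m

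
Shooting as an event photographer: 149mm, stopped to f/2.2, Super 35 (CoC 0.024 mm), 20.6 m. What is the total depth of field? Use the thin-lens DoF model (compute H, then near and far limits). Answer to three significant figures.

2.01 m

Hyperfocal distance H = f²/(N·c) + f = 149²/(2.2 × 0.024) + 149 = 22201/0.0528 + 149 ≈ 420622.5 mm ≈ 420.6 m.
Near limit Dn = s·(H − f)/(H + s − 2f) = 20600 × (420622.5 − 149) / (420622.5 + 20600 − 2 × 149) = 20600 × 420473.5 / 440924.5 ≈ 19644.5 mm.
Far limit Df = s·(H − f)/(H − s) = 20600 × (420622.5 − 149) / (420622.5 − 20600) = 20600 × 420473.5 / 400022.5 ≈ 21653.2 mm.
Depth of field = Df − Dn = 21653.2 − 19644.5 ≈ 2008.7 mm ≈ 2.01 m.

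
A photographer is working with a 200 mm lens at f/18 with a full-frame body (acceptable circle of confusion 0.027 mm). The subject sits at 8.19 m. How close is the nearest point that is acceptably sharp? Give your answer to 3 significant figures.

7.47 m

Hyperfocal distance H = f²/(N·c) + f = 200²/(18 × 0.027) + 200 = 40000/0.486 + 200 ≈ 82504.5 mm ≈ 82.50 m.
Near limit Dn = s·(H − f)/(H + s − 2f) = 8190 × (82504.5 − 200) / (82504.5 + 8190 − 2 × 200) = 8190 × 82304.5 / 90294.5 ≈ 7465.3 mm ≈ 7.47 m.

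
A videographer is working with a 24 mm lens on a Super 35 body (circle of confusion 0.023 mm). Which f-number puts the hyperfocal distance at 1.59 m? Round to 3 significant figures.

f/16

Rearrange H = f²/(N·c) + f for N: N = f² / ((H − f)·c).
N = 24² / ((1590 − 24) × 0.023) = 576 / 36.02 ≈ 16.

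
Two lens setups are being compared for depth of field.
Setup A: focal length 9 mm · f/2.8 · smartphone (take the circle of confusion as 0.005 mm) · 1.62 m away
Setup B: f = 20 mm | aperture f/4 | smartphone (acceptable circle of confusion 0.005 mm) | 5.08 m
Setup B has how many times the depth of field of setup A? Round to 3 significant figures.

2.81

Setup A: H = 9²/(2.8×0.005) + 9 ≈ 5794.7 mm; DoF = Df − Dn = 2245.15 − 1267.16 ≈ 977.99 mm.
Setup B: H = 20²/(4×0.005) + 20 ≈ 20020.0 mm; DoF = Df − Dn = 6800.5 − 4054.3 ≈ 2746.2 mm.
Ratio = 2746.2 / 977.99 ≈ 2.81.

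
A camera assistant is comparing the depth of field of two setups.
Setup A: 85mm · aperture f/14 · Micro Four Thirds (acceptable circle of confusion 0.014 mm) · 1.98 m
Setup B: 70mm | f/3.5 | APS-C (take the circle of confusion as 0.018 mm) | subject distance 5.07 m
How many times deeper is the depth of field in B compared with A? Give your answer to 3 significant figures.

Setup A: H = 85²/(14×0.014) + 85 ≈ 36947.2 mm; DoF = Df − Dn = 2087.30 − 1883.19 ≈ 204.11 mm.
Setup B: H = 70²/(3.5×0.018) + 70 ≈ 77847.8 mm; DoF = Df − Dn = 5418.32 − 4763.76 ≈ 654.56 mm.
Ratio = 654.56 / 204.11 ≈ 3.21.

3.21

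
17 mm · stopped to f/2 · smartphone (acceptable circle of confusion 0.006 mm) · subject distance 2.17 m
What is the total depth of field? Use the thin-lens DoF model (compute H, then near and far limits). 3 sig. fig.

391 mm

Hyperfocal distance H = f²/(N·c) + f = 17²/(2 × 0.006) + 17 = 289/0.012 + 17 ≈ 24100.3 mm ≈ 24.10 m.
Near limit Dn = s·(H − f)/(H + s − 2f) = 2170 × (24100.3 − 17) / (24100.3 + 2170 − 2 × 17) = 2170 × 24083.3 / 26236.3 ≈ 1991.93 mm.
Far limit Df = s·(H − f)/(H − s) = 2170 × (24100.3 − 17) / (24100.3 − 2170) = 2170 × 24083.3 / 21930.3 ≈ 2383.04 mm.
Depth of field = Df − Dn = 2383.04 − 1991.93 ≈ 391.11 mm.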